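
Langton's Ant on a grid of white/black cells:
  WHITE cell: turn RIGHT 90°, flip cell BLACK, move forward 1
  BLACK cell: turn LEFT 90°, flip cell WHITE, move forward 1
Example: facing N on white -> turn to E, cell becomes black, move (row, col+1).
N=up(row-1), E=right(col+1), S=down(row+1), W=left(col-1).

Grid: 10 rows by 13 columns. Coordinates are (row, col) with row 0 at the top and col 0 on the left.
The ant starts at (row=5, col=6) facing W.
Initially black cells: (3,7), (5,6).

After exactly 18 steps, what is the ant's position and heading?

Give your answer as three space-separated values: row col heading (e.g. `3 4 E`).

Answer: 6 7 E

Derivation:
Step 1: on BLACK (5,6): turn L to S, flip to white, move to (6,6). |black|=1
Step 2: on WHITE (6,6): turn R to W, flip to black, move to (6,5). |black|=2
Step 3: on WHITE (6,5): turn R to N, flip to black, move to (5,5). |black|=3
Step 4: on WHITE (5,5): turn R to E, flip to black, move to (5,6). |black|=4
Step 5: on WHITE (5,6): turn R to S, flip to black, move to (6,6). |black|=5
Step 6: on BLACK (6,6): turn L to E, flip to white, move to (6,7). |black|=4
Step 7: on WHITE (6,7): turn R to S, flip to black, move to (7,7). |black|=5
Step 8: on WHITE (7,7): turn R to W, flip to black, move to (7,6). |black|=6
Step 9: on WHITE (7,6): turn R to N, flip to black, move to (6,6). |black|=7
Step 10: on WHITE (6,6): turn R to E, flip to black, move to (6,7). |black|=8
Step 11: on BLACK (6,7): turn L to N, flip to white, move to (5,7). |black|=7
Step 12: on WHITE (5,7): turn R to E, flip to black, move to (5,8). |black|=8
Step 13: on WHITE (5,8): turn R to S, flip to black, move to (6,8). |black|=9
Step 14: on WHITE (6,8): turn R to W, flip to black, move to (6,7). |black|=10
Step 15: on WHITE (6,7): turn R to N, flip to black, move to (5,7). |black|=11
Step 16: on BLACK (5,7): turn L to W, flip to white, move to (5,6). |black|=10
Step 17: on BLACK (5,6): turn L to S, flip to white, move to (6,6). |black|=9
Step 18: on BLACK (6,6): turn L to E, flip to white, move to (6,7). |black|=8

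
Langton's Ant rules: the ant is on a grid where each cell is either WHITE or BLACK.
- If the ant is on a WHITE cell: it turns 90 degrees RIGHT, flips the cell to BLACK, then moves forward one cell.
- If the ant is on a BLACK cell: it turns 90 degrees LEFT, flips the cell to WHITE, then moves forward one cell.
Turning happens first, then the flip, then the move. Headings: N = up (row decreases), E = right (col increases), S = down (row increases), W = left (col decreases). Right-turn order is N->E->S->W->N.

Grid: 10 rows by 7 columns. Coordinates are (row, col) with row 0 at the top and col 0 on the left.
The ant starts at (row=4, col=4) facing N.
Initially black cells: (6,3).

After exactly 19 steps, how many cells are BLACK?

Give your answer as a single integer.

Answer: 8

Derivation:
Step 1: on WHITE (4,4): turn R to E, flip to black, move to (4,5). |black|=2
Step 2: on WHITE (4,5): turn R to S, flip to black, move to (5,5). |black|=3
Step 3: on WHITE (5,5): turn R to W, flip to black, move to (5,4). |black|=4
Step 4: on WHITE (5,4): turn R to N, flip to black, move to (4,4). |black|=5
Step 5: on BLACK (4,4): turn L to W, flip to white, move to (4,3). |black|=4
Step 6: on WHITE (4,3): turn R to N, flip to black, move to (3,3). |black|=5
Step 7: on WHITE (3,3): turn R to E, flip to black, move to (3,4). |black|=6
Step 8: on WHITE (3,4): turn R to S, flip to black, move to (4,4). |black|=7
Step 9: on WHITE (4,4): turn R to W, flip to black, move to (4,3). |black|=8
Step 10: on BLACK (4,3): turn L to S, flip to white, move to (5,3). |black|=7
Step 11: on WHITE (5,3): turn R to W, flip to black, move to (5,2). |black|=8
Step 12: on WHITE (5,2): turn R to N, flip to black, move to (4,2). |black|=9
Step 13: on WHITE (4,2): turn R to E, flip to black, move to (4,3). |black|=10
Step 14: on WHITE (4,3): turn R to S, flip to black, move to (5,3). |black|=11
Step 15: on BLACK (5,3): turn L to E, flip to white, move to (5,4). |black|=10
Step 16: on BLACK (5,4): turn L to N, flip to white, move to (4,4). |black|=9
Step 17: on BLACK (4,4): turn L to W, flip to white, move to (4,3). |black|=8
Step 18: on BLACK (4,3): turn L to S, flip to white, move to (5,3). |black|=7
Step 19: on WHITE (5,3): turn R to W, flip to black, move to (5,2). |black|=8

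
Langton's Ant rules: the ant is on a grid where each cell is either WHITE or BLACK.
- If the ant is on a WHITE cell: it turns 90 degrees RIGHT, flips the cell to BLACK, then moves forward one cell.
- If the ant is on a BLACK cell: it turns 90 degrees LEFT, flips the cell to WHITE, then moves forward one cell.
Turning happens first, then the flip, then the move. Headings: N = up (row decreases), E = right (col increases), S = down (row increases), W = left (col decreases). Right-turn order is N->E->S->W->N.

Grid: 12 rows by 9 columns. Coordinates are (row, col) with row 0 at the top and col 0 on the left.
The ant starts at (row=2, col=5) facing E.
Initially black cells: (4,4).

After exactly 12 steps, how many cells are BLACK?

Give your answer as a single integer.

Answer: 9

Derivation:
Step 1: on WHITE (2,5): turn R to S, flip to black, move to (3,5). |black|=2
Step 2: on WHITE (3,5): turn R to W, flip to black, move to (3,4). |black|=3
Step 3: on WHITE (3,4): turn R to N, flip to black, move to (2,4). |black|=4
Step 4: on WHITE (2,4): turn R to E, flip to black, move to (2,5). |black|=5
Step 5: on BLACK (2,5): turn L to N, flip to white, move to (1,5). |black|=4
Step 6: on WHITE (1,5): turn R to E, flip to black, move to (1,6). |black|=5
Step 7: on WHITE (1,6): turn R to S, flip to black, move to (2,6). |black|=6
Step 8: on WHITE (2,6): turn R to W, flip to black, move to (2,5). |black|=7
Step 9: on WHITE (2,5): turn R to N, flip to black, move to (1,5). |black|=8
Step 10: on BLACK (1,5): turn L to W, flip to white, move to (1,4). |black|=7
Step 11: on WHITE (1,4): turn R to N, flip to black, move to (0,4). |black|=8
Step 12: on WHITE (0,4): turn R to E, flip to black, move to (0,5). |black|=9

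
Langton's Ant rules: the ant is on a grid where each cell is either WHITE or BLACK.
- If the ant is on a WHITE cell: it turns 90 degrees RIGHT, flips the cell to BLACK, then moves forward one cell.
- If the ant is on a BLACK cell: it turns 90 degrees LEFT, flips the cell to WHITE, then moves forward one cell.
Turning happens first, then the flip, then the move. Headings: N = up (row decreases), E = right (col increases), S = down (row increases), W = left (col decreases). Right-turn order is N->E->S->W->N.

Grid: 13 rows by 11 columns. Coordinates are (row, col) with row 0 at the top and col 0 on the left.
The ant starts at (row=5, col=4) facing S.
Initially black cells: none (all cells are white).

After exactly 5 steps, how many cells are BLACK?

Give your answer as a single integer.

Step 1: on WHITE (5,4): turn R to W, flip to black, move to (5,3). |black|=1
Step 2: on WHITE (5,3): turn R to N, flip to black, move to (4,3). |black|=2
Step 3: on WHITE (4,3): turn R to E, flip to black, move to (4,4). |black|=3
Step 4: on WHITE (4,4): turn R to S, flip to black, move to (5,4). |black|=4
Step 5: on BLACK (5,4): turn L to E, flip to white, move to (5,5). |black|=3

Answer: 3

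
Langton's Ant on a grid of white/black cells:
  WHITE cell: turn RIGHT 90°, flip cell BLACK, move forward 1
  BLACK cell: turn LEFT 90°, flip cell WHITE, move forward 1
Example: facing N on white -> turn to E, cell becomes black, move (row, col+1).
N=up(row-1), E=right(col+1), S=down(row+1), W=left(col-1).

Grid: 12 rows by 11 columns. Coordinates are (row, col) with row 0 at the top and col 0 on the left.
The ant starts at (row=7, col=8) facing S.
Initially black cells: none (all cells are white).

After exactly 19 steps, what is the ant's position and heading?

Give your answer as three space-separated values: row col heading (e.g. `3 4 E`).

Step 1: on WHITE (7,8): turn R to W, flip to black, move to (7,7). |black|=1
Step 2: on WHITE (7,7): turn R to N, flip to black, move to (6,7). |black|=2
Step 3: on WHITE (6,7): turn R to E, flip to black, move to (6,8). |black|=3
Step 4: on WHITE (6,8): turn R to S, flip to black, move to (7,8). |black|=4
Step 5: on BLACK (7,8): turn L to E, flip to white, move to (7,9). |black|=3
Step 6: on WHITE (7,9): turn R to S, flip to black, move to (8,9). |black|=4
Step 7: on WHITE (8,9): turn R to W, flip to black, move to (8,8). |black|=5
Step 8: on WHITE (8,8): turn R to N, flip to black, move to (7,8). |black|=6
Step 9: on WHITE (7,8): turn R to E, flip to black, move to (7,9). |black|=7
Step 10: on BLACK (7,9): turn L to N, flip to white, move to (6,9). |black|=6
Step 11: on WHITE (6,9): turn R to E, flip to black, move to (6,10). |black|=7
Step 12: on WHITE (6,10): turn R to S, flip to black, move to (7,10). |black|=8
Step 13: on WHITE (7,10): turn R to W, flip to black, move to (7,9). |black|=9
Step 14: on WHITE (7,9): turn R to N, flip to black, move to (6,9). |black|=10
Step 15: on BLACK (6,9): turn L to W, flip to white, move to (6,8). |black|=9
Step 16: on BLACK (6,8): turn L to S, flip to white, move to (7,8). |black|=8
Step 17: on BLACK (7,8): turn L to E, flip to white, move to (7,9). |black|=7
Step 18: on BLACK (7,9): turn L to N, flip to white, move to (6,9). |black|=6
Step 19: on WHITE (6,9): turn R to E, flip to black, move to (6,10). |black|=7

Answer: 6 10 E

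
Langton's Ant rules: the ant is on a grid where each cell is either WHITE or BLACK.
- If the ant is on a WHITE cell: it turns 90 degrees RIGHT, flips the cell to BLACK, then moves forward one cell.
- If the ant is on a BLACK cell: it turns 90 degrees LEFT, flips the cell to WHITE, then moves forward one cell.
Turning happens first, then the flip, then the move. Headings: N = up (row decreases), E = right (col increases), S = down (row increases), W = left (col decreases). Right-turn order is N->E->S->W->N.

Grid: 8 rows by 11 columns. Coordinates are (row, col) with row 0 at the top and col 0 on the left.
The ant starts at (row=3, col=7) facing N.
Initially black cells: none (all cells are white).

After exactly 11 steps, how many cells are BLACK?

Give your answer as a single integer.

Answer: 7

Derivation:
Step 1: on WHITE (3,7): turn R to E, flip to black, move to (3,8). |black|=1
Step 2: on WHITE (3,8): turn R to S, flip to black, move to (4,8). |black|=2
Step 3: on WHITE (4,8): turn R to W, flip to black, move to (4,7). |black|=3
Step 4: on WHITE (4,7): turn R to N, flip to black, move to (3,7). |black|=4
Step 5: on BLACK (3,7): turn L to W, flip to white, move to (3,6). |black|=3
Step 6: on WHITE (3,6): turn R to N, flip to black, move to (2,6). |black|=4
Step 7: on WHITE (2,6): turn R to E, flip to black, move to (2,7). |black|=5
Step 8: on WHITE (2,7): turn R to S, flip to black, move to (3,7). |black|=6
Step 9: on WHITE (3,7): turn R to W, flip to black, move to (3,6). |black|=7
Step 10: on BLACK (3,6): turn L to S, flip to white, move to (4,6). |black|=6
Step 11: on WHITE (4,6): turn R to W, flip to black, move to (4,5). |black|=7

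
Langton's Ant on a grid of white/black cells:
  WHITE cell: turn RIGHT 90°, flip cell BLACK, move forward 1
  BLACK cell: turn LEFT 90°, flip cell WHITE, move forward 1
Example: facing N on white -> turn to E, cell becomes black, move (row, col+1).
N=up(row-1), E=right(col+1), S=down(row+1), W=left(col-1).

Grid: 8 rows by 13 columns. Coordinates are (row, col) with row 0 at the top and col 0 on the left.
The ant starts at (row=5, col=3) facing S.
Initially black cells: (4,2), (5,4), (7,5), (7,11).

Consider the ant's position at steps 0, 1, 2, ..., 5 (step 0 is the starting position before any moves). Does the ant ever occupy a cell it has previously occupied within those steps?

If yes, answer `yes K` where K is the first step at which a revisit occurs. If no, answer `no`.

Step 1: on WHITE (5,3): turn R to W, flip to black, move to (5,2). |black|=5 — new cell
Step 2: on WHITE (5,2): turn R to N, flip to black, move to (4,2). |black|=6 — new cell
Step 3: on BLACK (4,2): turn L to W, flip to white, move to (4,1). |black|=5 — new cell
Step 4: on WHITE (4,1): turn R to N, flip to black, move to (3,1). |black|=6 — new cell
Step 5: on WHITE (3,1): turn R to E, flip to black, move to (3,2). |black|=7 — new cell
No revisit within 5 steps.

Answer: no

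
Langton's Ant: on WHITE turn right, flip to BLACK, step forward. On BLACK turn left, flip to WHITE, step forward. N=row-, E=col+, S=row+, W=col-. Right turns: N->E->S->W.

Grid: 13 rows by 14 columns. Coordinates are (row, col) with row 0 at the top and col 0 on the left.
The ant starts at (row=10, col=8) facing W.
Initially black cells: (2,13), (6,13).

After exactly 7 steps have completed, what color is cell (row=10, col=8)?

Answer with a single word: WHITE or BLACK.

Step 1: on WHITE (10,8): turn R to N, flip to black, move to (9,8). |black|=3
Step 2: on WHITE (9,8): turn R to E, flip to black, move to (9,9). |black|=4
Step 3: on WHITE (9,9): turn R to S, flip to black, move to (10,9). |black|=5
Step 4: on WHITE (10,9): turn R to W, flip to black, move to (10,8). |black|=6
Step 5: on BLACK (10,8): turn L to S, flip to white, move to (11,8). |black|=5
Step 6: on WHITE (11,8): turn R to W, flip to black, move to (11,7). |black|=6
Step 7: on WHITE (11,7): turn R to N, flip to black, move to (10,7). |black|=7

Answer: WHITE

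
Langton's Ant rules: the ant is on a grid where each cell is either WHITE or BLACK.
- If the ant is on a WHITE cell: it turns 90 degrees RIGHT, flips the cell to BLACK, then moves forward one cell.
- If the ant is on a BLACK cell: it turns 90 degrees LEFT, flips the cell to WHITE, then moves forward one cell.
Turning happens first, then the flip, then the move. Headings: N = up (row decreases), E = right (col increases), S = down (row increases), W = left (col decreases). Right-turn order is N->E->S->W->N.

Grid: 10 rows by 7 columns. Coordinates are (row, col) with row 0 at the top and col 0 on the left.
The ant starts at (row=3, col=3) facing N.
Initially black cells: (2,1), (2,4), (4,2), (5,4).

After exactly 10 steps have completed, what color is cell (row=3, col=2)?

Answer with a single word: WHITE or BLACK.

Answer: WHITE

Derivation:
Step 1: on WHITE (3,3): turn R to E, flip to black, move to (3,4). |black|=5
Step 2: on WHITE (3,4): turn R to S, flip to black, move to (4,4). |black|=6
Step 3: on WHITE (4,4): turn R to W, flip to black, move to (4,3). |black|=7
Step 4: on WHITE (4,3): turn R to N, flip to black, move to (3,3). |black|=8
Step 5: on BLACK (3,3): turn L to W, flip to white, move to (3,2). |black|=7
Step 6: on WHITE (3,2): turn R to N, flip to black, move to (2,2). |black|=8
Step 7: on WHITE (2,2): turn R to E, flip to black, move to (2,3). |black|=9
Step 8: on WHITE (2,3): turn R to S, flip to black, move to (3,3). |black|=10
Step 9: on WHITE (3,3): turn R to W, flip to black, move to (3,2). |black|=11
Step 10: on BLACK (3,2): turn L to S, flip to white, move to (4,2). |black|=10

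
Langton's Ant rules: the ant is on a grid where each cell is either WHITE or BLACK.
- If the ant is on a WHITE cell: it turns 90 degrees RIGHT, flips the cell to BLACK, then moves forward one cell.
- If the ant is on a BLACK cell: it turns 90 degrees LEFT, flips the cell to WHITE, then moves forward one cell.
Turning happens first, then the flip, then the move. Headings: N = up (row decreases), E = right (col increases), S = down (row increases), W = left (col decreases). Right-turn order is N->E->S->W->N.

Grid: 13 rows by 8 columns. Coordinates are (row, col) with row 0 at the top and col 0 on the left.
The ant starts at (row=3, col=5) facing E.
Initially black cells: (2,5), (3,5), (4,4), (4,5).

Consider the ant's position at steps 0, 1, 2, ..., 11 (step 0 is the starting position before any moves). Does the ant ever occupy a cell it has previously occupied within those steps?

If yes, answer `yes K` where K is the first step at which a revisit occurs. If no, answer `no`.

Step 1: on BLACK (3,5): turn L to N, flip to white, move to (2,5). |black|=3 — new cell
Step 2: on BLACK (2,5): turn L to W, flip to white, move to (2,4). |black|=2 — new cell
Step 3: on WHITE (2,4): turn R to N, flip to black, move to (1,4). |black|=3 — new cell
Step 4: on WHITE (1,4): turn R to E, flip to black, move to (1,5). |black|=4 — new cell
Step 5: on WHITE (1,5): turn R to S, flip to black, move to (2,5). |black|=5 — REVISIT

Answer: yes 5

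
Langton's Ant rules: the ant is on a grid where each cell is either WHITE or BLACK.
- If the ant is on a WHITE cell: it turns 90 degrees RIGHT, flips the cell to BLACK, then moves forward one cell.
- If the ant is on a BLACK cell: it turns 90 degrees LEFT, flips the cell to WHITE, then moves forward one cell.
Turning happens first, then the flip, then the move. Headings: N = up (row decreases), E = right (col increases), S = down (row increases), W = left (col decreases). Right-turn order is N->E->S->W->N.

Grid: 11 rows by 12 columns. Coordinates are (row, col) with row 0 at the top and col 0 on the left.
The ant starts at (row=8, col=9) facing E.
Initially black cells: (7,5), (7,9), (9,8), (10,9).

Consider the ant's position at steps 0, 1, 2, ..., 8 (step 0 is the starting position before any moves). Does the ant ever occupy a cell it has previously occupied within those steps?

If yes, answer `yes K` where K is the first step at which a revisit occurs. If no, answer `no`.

Answer: yes 6

Derivation:
Step 1: on WHITE (8,9): turn R to S, flip to black, move to (9,9). |black|=5 — new cell
Step 2: on WHITE (9,9): turn R to W, flip to black, move to (9,8). |black|=6 — new cell
Step 3: on BLACK (9,8): turn L to S, flip to white, move to (10,8). |black|=5 — new cell
Step 4: on WHITE (10,8): turn R to W, flip to black, move to (10,7). |black|=6 — new cell
Step 5: on WHITE (10,7): turn R to N, flip to black, move to (9,7). |black|=7 — new cell
Step 6: on WHITE (9,7): turn R to E, flip to black, move to (9,8). |black|=8 — REVISIT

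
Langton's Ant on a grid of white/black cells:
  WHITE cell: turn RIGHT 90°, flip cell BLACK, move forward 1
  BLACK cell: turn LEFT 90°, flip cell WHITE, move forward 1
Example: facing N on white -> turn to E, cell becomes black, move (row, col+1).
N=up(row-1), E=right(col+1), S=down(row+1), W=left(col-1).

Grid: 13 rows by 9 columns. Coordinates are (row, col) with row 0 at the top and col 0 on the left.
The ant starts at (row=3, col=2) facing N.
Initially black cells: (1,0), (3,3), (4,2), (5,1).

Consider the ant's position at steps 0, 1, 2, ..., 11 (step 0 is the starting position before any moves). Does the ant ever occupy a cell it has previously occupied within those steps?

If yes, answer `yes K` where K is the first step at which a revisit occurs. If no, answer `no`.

Step 1: on WHITE (3,2): turn R to E, flip to black, move to (3,3). |black|=5 — new cell
Step 2: on BLACK (3,3): turn L to N, flip to white, move to (2,3). |black|=4 — new cell
Step 3: on WHITE (2,3): turn R to E, flip to black, move to (2,4). |black|=5 — new cell
Step 4: on WHITE (2,4): turn R to S, flip to black, move to (3,4). |black|=6 — new cell
Step 5: on WHITE (3,4): turn R to W, flip to black, move to (3,3). |black|=7 — REVISIT

Answer: yes 5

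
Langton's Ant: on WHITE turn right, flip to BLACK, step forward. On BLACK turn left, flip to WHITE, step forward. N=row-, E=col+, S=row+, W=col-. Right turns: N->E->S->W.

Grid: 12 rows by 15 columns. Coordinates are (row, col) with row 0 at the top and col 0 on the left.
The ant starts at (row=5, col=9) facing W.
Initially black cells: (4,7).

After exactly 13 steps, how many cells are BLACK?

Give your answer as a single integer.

Step 1: on WHITE (5,9): turn R to N, flip to black, move to (4,9). |black|=2
Step 2: on WHITE (4,9): turn R to E, flip to black, move to (4,10). |black|=3
Step 3: on WHITE (4,10): turn R to S, flip to black, move to (5,10). |black|=4
Step 4: on WHITE (5,10): turn R to W, flip to black, move to (5,9). |black|=5
Step 5: on BLACK (5,9): turn L to S, flip to white, move to (6,9). |black|=4
Step 6: on WHITE (6,9): turn R to W, flip to black, move to (6,8). |black|=5
Step 7: on WHITE (6,8): turn R to N, flip to black, move to (5,8). |black|=6
Step 8: on WHITE (5,8): turn R to E, flip to black, move to (5,9). |black|=7
Step 9: on WHITE (5,9): turn R to S, flip to black, move to (6,9). |black|=8
Step 10: on BLACK (6,9): turn L to E, flip to white, move to (6,10). |black|=7
Step 11: on WHITE (6,10): turn R to S, flip to black, move to (7,10). |black|=8
Step 12: on WHITE (7,10): turn R to W, flip to black, move to (7,9). |black|=9
Step 13: on WHITE (7,9): turn R to N, flip to black, move to (6,9). |black|=10

Answer: 10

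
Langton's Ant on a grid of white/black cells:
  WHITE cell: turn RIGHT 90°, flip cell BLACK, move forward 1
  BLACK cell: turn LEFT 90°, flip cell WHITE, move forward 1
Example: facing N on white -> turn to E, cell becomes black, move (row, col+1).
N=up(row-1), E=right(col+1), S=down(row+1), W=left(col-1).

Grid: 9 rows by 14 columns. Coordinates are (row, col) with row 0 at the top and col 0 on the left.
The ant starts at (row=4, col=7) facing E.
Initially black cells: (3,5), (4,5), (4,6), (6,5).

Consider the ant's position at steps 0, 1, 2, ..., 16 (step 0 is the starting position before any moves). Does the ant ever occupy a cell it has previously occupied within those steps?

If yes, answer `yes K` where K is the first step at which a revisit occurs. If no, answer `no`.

Answer: yes 8

Derivation:
Step 1: on WHITE (4,7): turn R to S, flip to black, move to (5,7). |black|=5 — new cell
Step 2: on WHITE (5,7): turn R to W, flip to black, move to (5,6). |black|=6 — new cell
Step 3: on WHITE (5,6): turn R to N, flip to black, move to (4,6). |black|=7 — new cell
Step 4: on BLACK (4,6): turn L to W, flip to white, move to (4,5). |black|=6 — new cell
Step 5: on BLACK (4,5): turn L to S, flip to white, move to (5,5). |black|=5 — new cell
Step 6: on WHITE (5,5): turn R to W, flip to black, move to (5,4). |black|=6 — new cell
Step 7: on WHITE (5,4): turn R to N, flip to black, move to (4,4). |black|=7 — new cell
Step 8: on WHITE (4,4): turn R to E, flip to black, move to (4,5). |black|=8 — REVISIT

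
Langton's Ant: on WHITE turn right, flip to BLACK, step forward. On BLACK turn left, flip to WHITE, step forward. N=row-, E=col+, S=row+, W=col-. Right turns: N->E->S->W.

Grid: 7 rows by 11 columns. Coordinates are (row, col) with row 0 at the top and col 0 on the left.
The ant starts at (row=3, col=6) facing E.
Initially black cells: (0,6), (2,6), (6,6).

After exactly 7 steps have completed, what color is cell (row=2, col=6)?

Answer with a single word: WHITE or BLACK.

Answer: WHITE

Derivation:
Step 1: on WHITE (3,6): turn R to S, flip to black, move to (4,6). |black|=4
Step 2: on WHITE (4,6): turn R to W, flip to black, move to (4,5). |black|=5
Step 3: on WHITE (4,5): turn R to N, flip to black, move to (3,5). |black|=6
Step 4: on WHITE (3,5): turn R to E, flip to black, move to (3,6). |black|=7
Step 5: on BLACK (3,6): turn L to N, flip to white, move to (2,6). |black|=6
Step 6: on BLACK (2,6): turn L to W, flip to white, move to (2,5). |black|=5
Step 7: on WHITE (2,5): turn R to N, flip to black, move to (1,5). |black|=6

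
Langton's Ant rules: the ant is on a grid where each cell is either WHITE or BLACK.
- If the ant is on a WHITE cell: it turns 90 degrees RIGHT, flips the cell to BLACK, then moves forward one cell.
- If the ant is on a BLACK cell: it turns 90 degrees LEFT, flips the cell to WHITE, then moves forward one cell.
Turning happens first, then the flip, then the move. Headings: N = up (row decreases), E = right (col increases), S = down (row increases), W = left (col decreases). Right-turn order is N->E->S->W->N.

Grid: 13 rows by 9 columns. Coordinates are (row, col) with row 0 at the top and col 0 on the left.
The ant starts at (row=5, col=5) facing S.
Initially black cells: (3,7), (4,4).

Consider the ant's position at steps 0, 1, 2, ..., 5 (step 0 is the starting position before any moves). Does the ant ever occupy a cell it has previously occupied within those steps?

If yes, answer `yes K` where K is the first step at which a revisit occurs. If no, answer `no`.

Step 1: on WHITE (5,5): turn R to W, flip to black, move to (5,4). |black|=3 — new cell
Step 2: on WHITE (5,4): turn R to N, flip to black, move to (4,4). |black|=4 — new cell
Step 3: on BLACK (4,4): turn L to W, flip to white, move to (4,3). |black|=3 — new cell
Step 4: on WHITE (4,3): turn R to N, flip to black, move to (3,3). |black|=4 — new cell
Step 5: on WHITE (3,3): turn R to E, flip to black, move to (3,4). |black|=5 — new cell
No revisit within 5 steps.

Answer: no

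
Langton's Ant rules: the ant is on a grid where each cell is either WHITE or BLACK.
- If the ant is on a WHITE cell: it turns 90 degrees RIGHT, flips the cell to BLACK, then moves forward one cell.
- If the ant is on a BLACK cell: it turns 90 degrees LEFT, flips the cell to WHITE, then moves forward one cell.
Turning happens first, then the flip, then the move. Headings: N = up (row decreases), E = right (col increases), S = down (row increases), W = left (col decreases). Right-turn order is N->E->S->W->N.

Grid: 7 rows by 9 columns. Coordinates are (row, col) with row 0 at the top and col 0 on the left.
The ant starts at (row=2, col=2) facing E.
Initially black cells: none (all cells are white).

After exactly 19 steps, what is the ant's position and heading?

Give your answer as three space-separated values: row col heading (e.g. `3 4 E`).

Answer: 0 1 N

Derivation:
Step 1: on WHITE (2,2): turn R to S, flip to black, move to (3,2). |black|=1
Step 2: on WHITE (3,2): turn R to W, flip to black, move to (3,1). |black|=2
Step 3: on WHITE (3,1): turn R to N, flip to black, move to (2,1). |black|=3
Step 4: on WHITE (2,1): turn R to E, flip to black, move to (2,2). |black|=4
Step 5: on BLACK (2,2): turn L to N, flip to white, move to (1,2). |black|=3
Step 6: on WHITE (1,2): turn R to E, flip to black, move to (1,3). |black|=4
Step 7: on WHITE (1,3): turn R to S, flip to black, move to (2,3). |black|=5
Step 8: on WHITE (2,3): turn R to W, flip to black, move to (2,2). |black|=6
Step 9: on WHITE (2,2): turn R to N, flip to black, move to (1,2). |black|=7
Step 10: on BLACK (1,2): turn L to W, flip to white, move to (1,1). |black|=6
Step 11: on WHITE (1,1): turn R to N, flip to black, move to (0,1). |black|=7
Step 12: on WHITE (0,1): turn R to E, flip to black, move to (0,2). |black|=8
Step 13: on WHITE (0,2): turn R to S, flip to black, move to (1,2). |black|=9
Step 14: on WHITE (1,2): turn R to W, flip to black, move to (1,1). |black|=10
Step 15: on BLACK (1,1): turn L to S, flip to white, move to (2,1). |black|=9
Step 16: on BLACK (2,1): turn L to E, flip to white, move to (2,2). |black|=8
Step 17: on BLACK (2,2): turn L to N, flip to white, move to (1,2). |black|=7
Step 18: on BLACK (1,2): turn L to W, flip to white, move to (1,1). |black|=6
Step 19: on WHITE (1,1): turn R to N, flip to black, move to (0,1). |black|=7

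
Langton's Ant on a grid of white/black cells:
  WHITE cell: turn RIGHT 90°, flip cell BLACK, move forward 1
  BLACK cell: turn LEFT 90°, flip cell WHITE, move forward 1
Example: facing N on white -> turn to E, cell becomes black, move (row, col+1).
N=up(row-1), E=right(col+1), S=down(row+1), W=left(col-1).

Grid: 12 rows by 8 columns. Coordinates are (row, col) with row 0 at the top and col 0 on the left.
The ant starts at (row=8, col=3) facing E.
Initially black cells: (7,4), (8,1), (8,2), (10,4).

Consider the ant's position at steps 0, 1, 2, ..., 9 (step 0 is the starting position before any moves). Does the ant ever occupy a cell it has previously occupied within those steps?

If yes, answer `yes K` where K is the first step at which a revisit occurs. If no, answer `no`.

Step 1: on WHITE (8,3): turn R to S, flip to black, move to (9,3). |black|=5 — new cell
Step 2: on WHITE (9,3): turn R to W, flip to black, move to (9,2). |black|=6 — new cell
Step 3: on WHITE (9,2): turn R to N, flip to black, move to (8,2). |black|=7 — new cell
Step 4: on BLACK (8,2): turn L to W, flip to white, move to (8,1). |black|=6 — new cell
Step 5: on BLACK (8,1): turn L to S, flip to white, move to (9,1). |black|=5 — new cell
Step 6: on WHITE (9,1): turn R to W, flip to black, move to (9,0). |black|=6 — new cell
Step 7: on WHITE (9,0): turn R to N, flip to black, move to (8,0). |black|=7 — new cell
Step 8: on WHITE (8,0): turn R to E, flip to black, move to (8,1). |black|=8 — REVISIT

Answer: yes 8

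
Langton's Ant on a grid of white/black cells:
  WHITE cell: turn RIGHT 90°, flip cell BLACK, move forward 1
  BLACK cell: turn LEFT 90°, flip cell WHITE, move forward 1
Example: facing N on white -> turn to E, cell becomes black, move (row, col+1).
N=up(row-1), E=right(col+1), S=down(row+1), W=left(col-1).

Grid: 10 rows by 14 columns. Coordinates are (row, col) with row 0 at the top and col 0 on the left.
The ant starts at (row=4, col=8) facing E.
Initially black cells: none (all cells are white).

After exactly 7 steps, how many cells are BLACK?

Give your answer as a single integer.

Answer: 5

Derivation:
Step 1: on WHITE (4,8): turn R to S, flip to black, move to (5,8). |black|=1
Step 2: on WHITE (5,8): turn R to W, flip to black, move to (5,7). |black|=2
Step 3: on WHITE (5,7): turn R to N, flip to black, move to (4,7). |black|=3
Step 4: on WHITE (4,7): turn R to E, flip to black, move to (4,8). |black|=4
Step 5: on BLACK (4,8): turn L to N, flip to white, move to (3,8). |black|=3
Step 6: on WHITE (3,8): turn R to E, flip to black, move to (3,9). |black|=4
Step 7: on WHITE (3,9): turn R to S, flip to black, move to (4,9). |black|=5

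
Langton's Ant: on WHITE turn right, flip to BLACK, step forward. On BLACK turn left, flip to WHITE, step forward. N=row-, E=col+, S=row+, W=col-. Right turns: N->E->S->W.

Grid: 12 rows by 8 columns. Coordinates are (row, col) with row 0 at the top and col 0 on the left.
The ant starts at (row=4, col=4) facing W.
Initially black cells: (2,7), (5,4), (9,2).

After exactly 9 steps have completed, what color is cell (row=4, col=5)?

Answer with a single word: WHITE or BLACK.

Answer: BLACK

Derivation:
Step 1: on WHITE (4,4): turn R to N, flip to black, move to (3,4). |black|=4
Step 2: on WHITE (3,4): turn R to E, flip to black, move to (3,5). |black|=5
Step 3: on WHITE (3,5): turn R to S, flip to black, move to (4,5). |black|=6
Step 4: on WHITE (4,5): turn R to W, flip to black, move to (4,4). |black|=7
Step 5: on BLACK (4,4): turn L to S, flip to white, move to (5,4). |black|=6
Step 6: on BLACK (5,4): turn L to E, flip to white, move to (5,5). |black|=5
Step 7: on WHITE (5,5): turn R to S, flip to black, move to (6,5). |black|=6
Step 8: on WHITE (6,5): turn R to W, flip to black, move to (6,4). |black|=7
Step 9: on WHITE (6,4): turn R to N, flip to black, move to (5,4). |black|=8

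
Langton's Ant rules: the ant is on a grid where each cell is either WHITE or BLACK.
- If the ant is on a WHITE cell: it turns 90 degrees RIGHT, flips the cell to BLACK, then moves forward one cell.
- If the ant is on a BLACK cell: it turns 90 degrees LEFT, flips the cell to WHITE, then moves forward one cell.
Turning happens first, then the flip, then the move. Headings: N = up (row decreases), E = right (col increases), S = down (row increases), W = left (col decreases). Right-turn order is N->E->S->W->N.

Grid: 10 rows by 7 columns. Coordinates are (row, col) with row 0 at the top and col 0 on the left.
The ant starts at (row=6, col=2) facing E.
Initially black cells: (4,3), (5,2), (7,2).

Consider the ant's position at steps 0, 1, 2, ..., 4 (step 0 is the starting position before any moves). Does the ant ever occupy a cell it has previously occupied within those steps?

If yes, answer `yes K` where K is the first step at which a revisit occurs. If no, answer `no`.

Step 1: on WHITE (6,2): turn R to S, flip to black, move to (7,2). |black|=4 — new cell
Step 2: on BLACK (7,2): turn L to E, flip to white, move to (7,3). |black|=3 — new cell
Step 3: on WHITE (7,3): turn R to S, flip to black, move to (8,3). |black|=4 — new cell
Step 4: on WHITE (8,3): turn R to W, flip to black, move to (8,2). |black|=5 — new cell
No revisit within 4 steps.

Answer: no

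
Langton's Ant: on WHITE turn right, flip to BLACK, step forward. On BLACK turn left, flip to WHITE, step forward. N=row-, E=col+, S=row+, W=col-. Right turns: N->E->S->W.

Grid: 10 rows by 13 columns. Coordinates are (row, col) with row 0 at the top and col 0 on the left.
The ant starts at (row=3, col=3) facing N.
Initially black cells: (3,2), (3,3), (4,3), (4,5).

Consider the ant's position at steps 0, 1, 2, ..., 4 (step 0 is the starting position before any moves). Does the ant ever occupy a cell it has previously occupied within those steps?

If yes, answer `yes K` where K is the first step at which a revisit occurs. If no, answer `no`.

Answer: no

Derivation:
Step 1: on BLACK (3,3): turn L to W, flip to white, move to (3,2). |black|=3 — new cell
Step 2: on BLACK (3,2): turn L to S, flip to white, move to (4,2). |black|=2 — new cell
Step 3: on WHITE (4,2): turn R to W, flip to black, move to (4,1). |black|=3 — new cell
Step 4: on WHITE (4,1): turn R to N, flip to black, move to (3,1). |black|=4 — new cell
No revisit within 4 steps.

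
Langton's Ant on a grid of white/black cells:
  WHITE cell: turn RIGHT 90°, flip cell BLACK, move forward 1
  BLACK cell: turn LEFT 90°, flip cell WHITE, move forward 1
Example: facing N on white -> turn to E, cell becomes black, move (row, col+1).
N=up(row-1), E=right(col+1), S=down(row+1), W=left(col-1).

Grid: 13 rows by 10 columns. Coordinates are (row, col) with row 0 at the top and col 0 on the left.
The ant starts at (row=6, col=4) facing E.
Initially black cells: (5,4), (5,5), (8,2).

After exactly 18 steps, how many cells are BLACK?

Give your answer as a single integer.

Step 1: on WHITE (6,4): turn R to S, flip to black, move to (7,4). |black|=4
Step 2: on WHITE (7,4): turn R to W, flip to black, move to (7,3). |black|=5
Step 3: on WHITE (7,3): turn R to N, flip to black, move to (6,3). |black|=6
Step 4: on WHITE (6,3): turn R to E, flip to black, move to (6,4). |black|=7
Step 5: on BLACK (6,4): turn L to N, flip to white, move to (5,4). |black|=6
Step 6: on BLACK (5,4): turn L to W, flip to white, move to (5,3). |black|=5
Step 7: on WHITE (5,3): turn R to N, flip to black, move to (4,3). |black|=6
Step 8: on WHITE (4,3): turn R to E, flip to black, move to (4,4). |black|=7
Step 9: on WHITE (4,4): turn R to S, flip to black, move to (5,4). |black|=8
Step 10: on WHITE (5,4): turn R to W, flip to black, move to (5,3). |black|=9
Step 11: on BLACK (5,3): turn L to S, flip to white, move to (6,3). |black|=8
Step 12: on BLACK (6,3): turn L to E, flip to white, move to (6,4). |black|=7
Step 13: on WHITE (6,4): turn R to S, flip to black, move to (7,4). |black|=8
Step 14: on BLACK (7,4): turn L to E, flip to white, move to (7,5). |black|=7
Step 15: on WHITE (7,5): turn R to S, flip to black, move to (8,5). |black|=8
Step 16: on WHITE (8,5): turn R to W, flip to black, move to (8,4). |black|=9
Step 17: on WHITE (8,4): turn R to N, flip to black, move to (7,4). |black|=10
Step 18: on WHITE (7,4): turn R to E, flip to black, move to (7,5). |black|=11

Answer: 11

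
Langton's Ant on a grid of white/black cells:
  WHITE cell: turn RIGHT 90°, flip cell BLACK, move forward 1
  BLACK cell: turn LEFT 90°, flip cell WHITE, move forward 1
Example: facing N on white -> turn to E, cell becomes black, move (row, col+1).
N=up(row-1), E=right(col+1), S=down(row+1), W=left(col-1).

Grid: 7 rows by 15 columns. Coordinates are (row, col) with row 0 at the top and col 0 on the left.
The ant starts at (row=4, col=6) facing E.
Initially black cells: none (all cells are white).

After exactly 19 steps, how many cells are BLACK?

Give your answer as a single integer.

Step 1: on WHITE (4,6): turn R to S, flip to black, move to (5,6). |black|=1
Step 2: on WHITE (5,6): turn R to W, flip to black, move to (5,5). |black|=2
Step 3: on WHITE (5,5): turn R to N, flip to black, move to (4,5). |black|=3
Step 4: on WHITE (4,5): turn R to E, flip to black, move to (4,6). |black|=4
Step 5: on BLACK (4,6): turn L to N, flip to white, move to (3,6). |black|=3
Step 6: on WHITE (3,6): turn R to E, flip to black, move to (3,7). |black|=4
Step 7: on WHITE (3,7): turn R to S, flip to black, move to (4,7). |black|=5
Step 8: on WHITE (4,7): turn R to W, flip to black, move to (4,6). |black|=6
Step 9: on WHITE (4,6): turn R to N, flip to black, move to (3,6). |black|=7
Step 10: on BLACK (3,6): turn L to W, flip to white, move to (3,5). |black|=6
Step 11: on WHITE (3,5): turn R to N, flip to black, move to (2,5). |black|=7
Step 12: on WHITE (2,5): turn R to E, flip to black, move to (2,6). |black|=8
Step 13: on WHITE (2,6): turn R to S, flip to black, move to (3,6). |black|=9
Step 14: on WHITE (3,6): turn R to W, flip to black, move to (3,5). |black|=10
Step 15: on BLACK (3,5): turn L to S, flip to white, move to (4,5). |black|=9
Step 16: on BLACK (4,5): turn L to E, flip to white, move to (4,6). |black|=8
Step 17: on BLACK (4,6): turn L to N, flip to white, move to (3,6). |black|=7
Step 18: on BLACK (3,6): turn L to W, flip to white, move to (3,5). |black|=6
Step 19: on WHITE (3,5): turn R to N, flip to black, move to (2,5). |black|=7

Answer: 7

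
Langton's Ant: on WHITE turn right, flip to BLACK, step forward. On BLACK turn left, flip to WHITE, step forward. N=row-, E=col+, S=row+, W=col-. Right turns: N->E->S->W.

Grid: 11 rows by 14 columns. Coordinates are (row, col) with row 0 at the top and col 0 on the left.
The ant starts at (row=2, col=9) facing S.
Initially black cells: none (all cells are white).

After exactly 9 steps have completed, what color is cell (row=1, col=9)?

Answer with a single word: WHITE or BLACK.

Step 1: on WHITE (2,9): turn R to W, flip to black, move to (2,8). |black|=1
Step 2: on WHITE (2,8): turn R to N, flip to black, move to (1,8). |black|=2
Step 3: on WHITE (1,8): turn R to E, flip to black, move to (1,9). |black|=3
Step 4: on WHITE (1,9): turn R to S, flip to black, move to (2,9). |black|=4
Step 5: on BLACK (2,9): turn L to E, flip to white, move to (2,10). |black|=3
Step 6: on WHITE (2,10): turn R to S, flip to black, move to (3,10). |black|=4
Step 7: on WHITE (3,10): turn R to W, flip to black, move to (3,9). |black|=5
Step 8: on WHITE (3,9): turn R to N, flip to black, move to (2,9). |black|=6
Step 9: on WHITE (2,9): turn R to E, flip to black, move to (2,10). |black|=7

Answer: BLACK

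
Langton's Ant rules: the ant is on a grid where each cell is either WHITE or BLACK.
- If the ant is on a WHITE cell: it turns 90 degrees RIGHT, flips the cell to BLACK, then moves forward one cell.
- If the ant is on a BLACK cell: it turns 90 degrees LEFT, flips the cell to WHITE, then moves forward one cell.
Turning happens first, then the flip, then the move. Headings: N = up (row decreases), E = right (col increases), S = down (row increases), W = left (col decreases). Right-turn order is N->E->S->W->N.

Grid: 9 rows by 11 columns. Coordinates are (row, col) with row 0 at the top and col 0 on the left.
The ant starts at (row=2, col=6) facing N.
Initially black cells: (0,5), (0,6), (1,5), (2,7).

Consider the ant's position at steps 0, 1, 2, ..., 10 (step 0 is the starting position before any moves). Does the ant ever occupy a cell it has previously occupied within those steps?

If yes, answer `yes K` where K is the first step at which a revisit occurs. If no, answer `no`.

Step 1: on WHITE (2,6): turn R to E, flip to black, move to (2,7). |black|=5 — new cell
Step 2: on BLACK (2,7): turn L to N, flip to white, move to (1,7). |black|=4 — new cell
Step 3: on WHITE (1,7): turn R to E, flip to black, move to (1,8). |black|=5 — new cell
Step 4: on WHITE (1,8): turn R to S, flip to black, move to (2,8). |black|=6 — new cell
Step 5: on WHITE (2,8): turn R to W, flip to black, move to (2,7). |black|=7 — REVISIT

Answer: yes 5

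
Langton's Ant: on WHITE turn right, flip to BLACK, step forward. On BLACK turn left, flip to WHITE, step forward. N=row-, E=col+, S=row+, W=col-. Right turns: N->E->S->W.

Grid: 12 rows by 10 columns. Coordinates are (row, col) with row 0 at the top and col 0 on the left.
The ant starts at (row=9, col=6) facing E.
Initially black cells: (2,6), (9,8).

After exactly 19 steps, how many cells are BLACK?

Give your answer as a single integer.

Answer: 9

Derivation:
Step 1: on WHITE (9,6): turn R to S, flip to black, move to (10,6). |black|=3
Step 2: on WHITE (10,6): turn R to W, flip to black, move to (10,5). |black|=4
Step 3: on WHITE (10,5): turn R to N, flip to black, move to (9,5). |black|=5
Step 4: on WHITE (9,5): turn R to E, flip to black, move to (9,6). |black|=6
Step 5: on BLACK (9,6): turn L to N, flip to white, move to (8,6). |black|=5
Step 6: on WHITE (8,6): turn R to E, flip to black, move to (8,7). |black|=6
Step 7: on WHITE (8,7): turn R to S, flip to black, move to (9,7). |black|=7
Step 8: on WHITE (9,7): turn R to W, flip to black, move to (9,6). |black|=8
Step 9: on WHITE (9,6): turn R to N, flip to black, move to (8,6). |black|=9
Step 10: on BLACK (8,6): turn L to W, flip to white, move to (8,5). |black|=8
Step 11: on WHITE (8,5): turn R to N, flip to black, move to (7,5). |black|=9
Step 12: on WHITE (7,5): turn R to E, flip to black, move to (7,6). |black|=10
Step 13: on WHITE (7,6): turn R to S, flip to black, move to (8,6). |black|=11
Step 14: on WHITE (8,6): turn R to W, flip to black, move to (8,5). |black|=12
Step 15: on BLACK (8,5): turn L to S, flip to white, move to (9,5). |black|=11
Step 16: on BLACK (9,5): turn L to E, flip to white, move to (9,6). |black|=10
Step 17: on BLACK (9,6): turn L to N, flip to white, move to (8,6). |black|=9
Step 18: on BLACK (8,6): turn L to W, flip to white, move to (8,5). |black|=8
Step 19: on WHITE (8,5): turn R to N, flip to black, move to (7,5). |black|=9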